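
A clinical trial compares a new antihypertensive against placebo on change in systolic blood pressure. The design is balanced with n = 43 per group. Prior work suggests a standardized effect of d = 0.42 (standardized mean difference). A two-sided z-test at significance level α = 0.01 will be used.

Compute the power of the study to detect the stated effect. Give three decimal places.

Noncentrality parameter: δ = d·√(n/2) = 0.42 × √(43/2) = 1.9475
Two-sided α = 0.01 → critical value z_{0.005} = 2.576.
Power = Φ(δ − 2.576) + Φ(−δ − 2.576) = Φ(-0.628) + Φ(-4.523) = 0.2649 + 0.0000 = 0.2649.

Power ≈ 0.265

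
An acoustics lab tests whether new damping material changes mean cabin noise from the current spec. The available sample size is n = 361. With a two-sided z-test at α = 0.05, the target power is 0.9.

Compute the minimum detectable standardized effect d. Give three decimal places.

Need Φ(δ − 1.960) = 0.9, so δ = 1.960 + 1.282 = 3.242.
(Lower-tail contribution to power is negligible for δ > 0.)
δ = d·√n ⇒ d = δ/√n = 3.242/√361 = 0.1706.

d ≈ 0.171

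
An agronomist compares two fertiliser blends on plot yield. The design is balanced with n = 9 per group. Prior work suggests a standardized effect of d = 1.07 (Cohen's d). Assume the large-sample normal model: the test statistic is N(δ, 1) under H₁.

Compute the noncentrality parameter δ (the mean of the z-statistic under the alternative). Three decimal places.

δ = d·√(n/2) = 1.07 × √(9/2) = 2.2698

δ ≈ 2.270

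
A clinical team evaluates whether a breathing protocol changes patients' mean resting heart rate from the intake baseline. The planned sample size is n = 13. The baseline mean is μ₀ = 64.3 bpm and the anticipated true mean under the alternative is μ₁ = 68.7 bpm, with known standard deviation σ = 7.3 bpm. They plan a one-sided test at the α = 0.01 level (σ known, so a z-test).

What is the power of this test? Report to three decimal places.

Power ≈ 0.439

Standardized effect: d = |μ₁ − μ₀| / σ = |68.7 − 64.3| / 7.3 = 0.6027
Noncentrality parameter: δ = d·√n = 0.6027 × √13 = 2.1732
One-sided α = 0.01 → critical value z_{0.01} = 2.326.
Power = Φ(δ − 2.326) = Φ(-0.153) = 0.4391.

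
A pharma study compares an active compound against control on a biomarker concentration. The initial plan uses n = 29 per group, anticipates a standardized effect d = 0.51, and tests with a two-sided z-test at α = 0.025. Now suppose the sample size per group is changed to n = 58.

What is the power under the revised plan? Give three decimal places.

Power ≈ 0.693

With n = 58 per group: δ = d·√(n/2) = 0.51 × √(58/2) = 2.7464. Critical value z_{0.0125} = 2.241.
Revised power = Φ(δ − 2.241) + Φ(−δ − 2.241) = Φ(0.505) + Φ(-4.988) = 0.6932 + 0.0000 = 0.6932.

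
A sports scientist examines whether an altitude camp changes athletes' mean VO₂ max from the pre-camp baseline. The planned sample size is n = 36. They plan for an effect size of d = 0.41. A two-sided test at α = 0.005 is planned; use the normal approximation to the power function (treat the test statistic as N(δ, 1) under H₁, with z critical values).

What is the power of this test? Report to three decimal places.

Power ≈ 0.364

Noncentrality parameter: δ = d·√n = 0.41 × √36 = 2.4600
Critical value for a two-sided test at α = 0.005: z_{α/2} = 2.807.
Power = Φ(δ − 2.807) + Φ(−δ − 2.807) = Φ(-0.347) + Φ(-5.267) = 0.3643 + 0.0000 = 0.3643.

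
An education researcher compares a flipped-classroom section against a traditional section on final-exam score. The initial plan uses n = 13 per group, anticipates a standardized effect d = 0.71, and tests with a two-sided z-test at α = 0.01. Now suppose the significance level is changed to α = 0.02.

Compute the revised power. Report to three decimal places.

Power ≈ 0.303

δ = d·√(n/2) = 0.71 × √(13/2) = 1.8102 (unchanged). New critical value: z_{0.01} = 2.326.
Revised power = Φ(δ − 2.326) + Φ(−δ − 2.326) = Φ(-0.516) + Φ(-4.136) = 0.3029 + 0.0000 = 0.3029.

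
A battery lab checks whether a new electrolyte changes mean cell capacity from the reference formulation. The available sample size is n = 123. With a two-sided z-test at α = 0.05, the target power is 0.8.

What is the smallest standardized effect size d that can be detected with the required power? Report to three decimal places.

d ≈ 0.253

Required noncentrality: δ = z_{0.025} + z_{0.20} = 1.960 + 0.842 = 2.802.
(The second rejection-region term Φ(−δ − z_{α/2}) is negligible and dropped.)
δ = d·√n ⇒ d = δ/√n = 2.802/√123 = 0.2526.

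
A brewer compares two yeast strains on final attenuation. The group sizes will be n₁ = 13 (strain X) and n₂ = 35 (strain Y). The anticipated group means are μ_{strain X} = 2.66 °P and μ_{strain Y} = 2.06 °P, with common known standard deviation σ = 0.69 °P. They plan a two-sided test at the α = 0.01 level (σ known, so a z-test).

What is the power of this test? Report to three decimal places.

Standardized effect: d = |μ_{strain X} − μ_{strain Y}| / σ = |2.66 − 2.06| / 0.69 = 0.8696
Noncentrality parameter: δ = d / √(1/n₁ + 1/n₂) = 0.8696 / √(1/13 + 1/35) = 2.6772
Two-sided α = 0.01 → critical value z_{0.005} = 2.576.
Power = Φ(δ − 2.576) + Φ(−δ − 2.576) = Φ(0.101) + Φ(-5.253) = 0.5404 + 0.0000 = 0.5404.

Power ≈ 0.540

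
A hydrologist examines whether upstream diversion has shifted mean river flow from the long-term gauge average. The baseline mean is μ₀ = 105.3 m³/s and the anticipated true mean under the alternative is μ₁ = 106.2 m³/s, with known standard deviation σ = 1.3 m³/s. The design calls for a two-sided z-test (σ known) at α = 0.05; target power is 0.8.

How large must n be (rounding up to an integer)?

Standardized effect: d = |μ₁ − μ₀| / σ = |106.2 − 105.3| / 1.3 = 0.6923
For power 0.8 need Φ(δ − z_{0.025}) = 0.8, so δ = z_{0.025} + z_{0.20} = 1.960 + 0.842 = 2.802.
(Ignoring the negligible lower-tail rejection probability gives the usual closed-form inversion.)
δ = d·√n ⇒ n = (δ/d)² = (2.802 / 0.6923)² = 16.38.
Rounding up, n = 17.

n = 17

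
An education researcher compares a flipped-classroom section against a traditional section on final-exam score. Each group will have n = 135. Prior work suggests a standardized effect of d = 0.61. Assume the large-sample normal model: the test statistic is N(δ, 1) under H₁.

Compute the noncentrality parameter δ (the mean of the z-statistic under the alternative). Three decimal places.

δ = d·√(n/2) = 0.61 × √(135/2) = 5.0117

δ ≈ 5.012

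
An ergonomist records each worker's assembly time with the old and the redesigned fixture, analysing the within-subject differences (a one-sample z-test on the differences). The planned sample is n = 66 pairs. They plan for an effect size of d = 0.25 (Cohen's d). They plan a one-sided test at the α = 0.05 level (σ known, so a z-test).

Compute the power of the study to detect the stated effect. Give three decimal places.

Power ≈ 0.650

Noncentrality parameter: δ = d·√n = 0.25 × √66 = 2.0310
Critical value for a one-sided test at α = 0.05: z_α = 1.645.
Power = Φ(δ − 1.645) = Φ(0.386) = 0.6503.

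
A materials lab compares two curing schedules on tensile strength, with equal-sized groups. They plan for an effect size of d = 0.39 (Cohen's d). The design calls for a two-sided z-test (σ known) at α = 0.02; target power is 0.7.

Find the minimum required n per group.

n = 107 per group

For power 0.7 need Φ(δ − z_{0.01}) = 0.7, so δ = z_{0.01} + z_{0.30} = 2.326 + 0.524 = 2.851.
(Ignoring the negligible lower-tail rejection probability gives the usual closed-form inversion.)
δ = d·√(n/2) ⇒ n = 2(δ/d)² = 2 × (2.851 / 0.39)² = 106.86.
Rounding up, n = 107 per group.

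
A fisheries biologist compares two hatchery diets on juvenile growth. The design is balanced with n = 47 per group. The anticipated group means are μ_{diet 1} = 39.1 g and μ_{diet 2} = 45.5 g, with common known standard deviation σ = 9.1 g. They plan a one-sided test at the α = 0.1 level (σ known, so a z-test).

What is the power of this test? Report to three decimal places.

Power ≈ 0.983

Standardized effect: d = |μ_{diet 1} − μ_{diet 2}| / σ = |39.1 − 45.5| / 9.1 = 0.7033
Noncentrality parameter: δ = d·√(n/2) = 0.7033 × √(47/2) = 3.4094
One-sided α = 0.1 → critical value z_{0.1} = 1.282.
Power = P(Z > 1.282 − δ) = Φ(2.128) = 0.9833.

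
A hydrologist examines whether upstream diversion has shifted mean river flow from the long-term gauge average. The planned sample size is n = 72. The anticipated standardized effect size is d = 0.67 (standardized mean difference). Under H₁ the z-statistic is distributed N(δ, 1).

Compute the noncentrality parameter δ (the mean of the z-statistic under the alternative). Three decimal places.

δ ≈ 5.685

The noncentrality parameter scales effect size by the design's sample-size factor: δ = d·√n = 0.67 × √72 = 5.6851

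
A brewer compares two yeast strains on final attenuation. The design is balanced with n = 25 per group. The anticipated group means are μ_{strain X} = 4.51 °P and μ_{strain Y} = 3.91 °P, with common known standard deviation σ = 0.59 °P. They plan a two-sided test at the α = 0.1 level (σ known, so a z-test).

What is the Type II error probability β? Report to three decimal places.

β ≈ 0.026

Standardized effect: d = |μ_{strain X} − μ_{strain Y}| / σ = |4.51 − 3.91| / 0.59 = 1.0169
Noncentrality parameter: δ = d·√(n/2) = 1.0169 × √(25/2) = 3.5955
Two-sided α = 0.1 → critical value z_{0.05} = 1.645.
Power = Φ(δ − 1.645) + Φ(−δ − 1.645) = Φ(1.951) + Φ(-5.240) = 0.9744 + 0.0000 = 0.9744.
Type II error: β = 1 − power = 1 − 0.9744 = 0.0256.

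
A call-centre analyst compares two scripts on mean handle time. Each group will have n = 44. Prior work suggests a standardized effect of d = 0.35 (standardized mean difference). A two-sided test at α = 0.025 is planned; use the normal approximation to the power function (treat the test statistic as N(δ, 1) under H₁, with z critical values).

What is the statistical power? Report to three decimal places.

Noncentrality parameter: λ = d·√(n/2) = 0.35 × √(44/2) = 1.6416
Critical value for a two-sided test at α = 0.025: z_{α/2} = 2.241.
Power = Φ(λ − 2.241) + Φ(−λ − 2.241) = Φ(-0.600) + Φ(-3.883) = 0.2743 + 0.0001 = 0.2744.

Power ≈ 0.274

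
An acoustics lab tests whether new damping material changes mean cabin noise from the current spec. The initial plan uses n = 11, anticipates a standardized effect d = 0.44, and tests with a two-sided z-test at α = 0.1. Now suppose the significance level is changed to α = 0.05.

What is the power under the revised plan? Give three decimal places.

δ = d·√n = 0.44 × √11 = 1.4593 (unchanged). New critical value: z_{0.025} = 1.960.
Revised power = Φ(δ − 1.960) + Φ(−δ − 1.960) = Φ(-0.501) + Φ(-3.419) = 0.3083 + 0.0003 = 0.3086.

Power ≈ 0.309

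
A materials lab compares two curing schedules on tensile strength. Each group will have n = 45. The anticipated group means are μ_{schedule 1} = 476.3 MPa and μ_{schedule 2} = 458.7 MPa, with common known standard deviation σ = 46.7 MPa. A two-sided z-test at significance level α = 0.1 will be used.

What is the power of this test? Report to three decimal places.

Standardized effect: d = |μ_{schedule 1} − μ_{schedule 2}| / σ = |476.3 − 458.7| / 46.7 = 0.3769
Noncentrality parameter: δ = d·√(n/2) = 0.3769 × √(45/2) = 1.7877
Two-sided α = 0.1 → critical value z_{0.05} = 1.645.
Power = Φ(δ − 1.645) + Φ(−δ − 1.645) = Φ(0.143) + Φ(-3.433) = 0.5568 + 0.0003 = 0.5571.

Power ≈ 0.557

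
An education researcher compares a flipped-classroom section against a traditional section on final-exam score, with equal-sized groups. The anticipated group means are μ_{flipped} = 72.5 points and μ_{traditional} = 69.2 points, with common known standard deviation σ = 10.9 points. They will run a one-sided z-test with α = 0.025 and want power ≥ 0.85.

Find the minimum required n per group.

n = 196 per group

Standardized effect: d = |μ_{flipped} − μ_{traditional}| / σ = |72.5 − 69.2| / 10.9 = 0.3028
For power 0.85 need Φ(δ − z_{0.025}) = 0.85, so δ = z_{0.025} + z_{0.15} = 1.960 + 1.036 = 2.996.
δ = d·√(n/2) ⇒ n = 2(δ/d)² = 2 × (2.996 / 0.3028)² = 195.91.
Rounding up, n = 196 per group.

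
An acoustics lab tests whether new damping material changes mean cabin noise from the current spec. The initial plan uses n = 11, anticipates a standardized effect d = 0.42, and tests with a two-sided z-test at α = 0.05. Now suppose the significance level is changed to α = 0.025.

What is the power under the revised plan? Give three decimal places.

δ = d·√n = 0.42 × √11 = 1.3930 (unchanged). New critical value: z_{0.0125} = 2.241.
Revised power = Φ(δ − 2.241) + Φ(−δ − 2.241) = Φ(-0.848) + Φ(-3.634) = 0.1981 + 0.0001 = 0.1982.

Power ≈ 0.198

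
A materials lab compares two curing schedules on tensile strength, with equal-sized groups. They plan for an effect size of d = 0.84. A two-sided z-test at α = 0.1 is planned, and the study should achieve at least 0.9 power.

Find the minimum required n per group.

Set Φ(δ − 1.645) = 0.9; then δ − 1.645 = Φ⁻¹(0.9) = 1.282, giving δ = 2.926.
(Ignoring the negligible lower-tail rejection probability gives the usual closed-form inversion.)
δ = d·√(n/2) ⇒ n = 2(δ/d)² = 2 × (2.926 / 0.84)² = 24.27.
Round up to the next whole unit.

n = 25 per group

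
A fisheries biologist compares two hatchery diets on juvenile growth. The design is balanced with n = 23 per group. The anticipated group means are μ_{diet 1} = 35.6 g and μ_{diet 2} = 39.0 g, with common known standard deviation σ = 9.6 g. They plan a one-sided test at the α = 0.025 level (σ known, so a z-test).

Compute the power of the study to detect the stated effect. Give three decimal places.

Power ≈ 0.224

Standardized effect: d = |μ_{diet 1} − μ_{diet 2}| / σ = |35.6 − 39.0| / 9.6 = 0.3542
Noncentrality parameter: δ = d·√(n/2) = 0.3542 × √(23/2) = 1.2010
One-sided α = 0.025 → critical value z_{0.025} = 1.960.
Power = P(Z > 1.960 − δ) = Φ(-0.759) = 0.2239.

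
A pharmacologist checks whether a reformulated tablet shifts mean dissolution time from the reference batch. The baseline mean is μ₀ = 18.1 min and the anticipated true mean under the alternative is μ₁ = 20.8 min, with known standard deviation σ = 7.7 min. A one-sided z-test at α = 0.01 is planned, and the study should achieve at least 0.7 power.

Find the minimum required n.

n = 67

Standardized effect: d = |μ₁ − μ₀| / σ = |20.8 − 18.1| / 7.7 = 0.3506
Set Φ(δ − 2.326) = 0.7; then δ − 2.326 = Φ⁻¹(0.7) = 0.524, giving δ = 2.851.
δ = d·√n ⇒ n = (δ/d)² = (2.851 / 0.3506)² = 66.10.
Rounding up, n = 67.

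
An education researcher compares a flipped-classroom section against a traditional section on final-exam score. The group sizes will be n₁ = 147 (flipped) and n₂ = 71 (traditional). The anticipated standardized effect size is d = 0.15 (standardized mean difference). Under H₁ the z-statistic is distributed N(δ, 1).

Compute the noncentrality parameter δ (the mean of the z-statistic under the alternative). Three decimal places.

The noncentrality parameter scales effect size by the design's sample-size factor: δ = d / √(1/n₁ + 1/n₂) = 0.15 / √(1/147 + 1/71) = 1.0379

δ ≈ 1.038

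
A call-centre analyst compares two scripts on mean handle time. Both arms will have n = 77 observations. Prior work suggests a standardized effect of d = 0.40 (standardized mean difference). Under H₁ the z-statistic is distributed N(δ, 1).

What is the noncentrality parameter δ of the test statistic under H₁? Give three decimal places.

δ ≈ 2.482

δ = d·√(n/2) = 0.40 × √(77/2) = 2.4819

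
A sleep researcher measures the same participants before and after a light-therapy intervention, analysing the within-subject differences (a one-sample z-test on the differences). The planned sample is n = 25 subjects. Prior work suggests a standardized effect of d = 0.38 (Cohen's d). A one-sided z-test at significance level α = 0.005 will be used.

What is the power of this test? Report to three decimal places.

Power ≈ 0.250

Noncentrality parameter: δ = d·√n = 0.38 × √25 = 1.9000
One-sided α = 0.005 → critical value z_{0.005} = 2.576.
Power = P(Z > 2.576 − δ) = Φ(-0.676) = 0.2496.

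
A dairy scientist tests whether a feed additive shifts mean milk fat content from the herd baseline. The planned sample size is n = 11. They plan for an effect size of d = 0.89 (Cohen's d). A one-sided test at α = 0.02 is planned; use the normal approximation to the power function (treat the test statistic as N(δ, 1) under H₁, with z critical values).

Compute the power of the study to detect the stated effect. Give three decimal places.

Power ≈ 0.815

Noncentrality parameter: λ = d·√n = 0.89 × √11 = 2.9518
Critical value for a one-sided test at α = 0.02: z_α = 2.054.
Power = P(Z > 2.054 − λ) = Φ(0.898) = 0.8154.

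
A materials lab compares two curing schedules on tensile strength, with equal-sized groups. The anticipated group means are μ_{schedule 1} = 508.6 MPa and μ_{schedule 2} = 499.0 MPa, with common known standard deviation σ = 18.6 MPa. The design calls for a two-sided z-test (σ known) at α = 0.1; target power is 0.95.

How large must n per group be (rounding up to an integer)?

Standardized effect: d = |μ_{schedule 1} − μ_{schedule 2}| / σ = |508.6 − 499.0| / 18.6 = 0.5161
Set Φ(δ − 1.645) = 0.95; then δ − 1.645 = Φ⁻¹(0.95) = 1.645, giving δ = 3.290.
(The Φ(−δ − z_{α/2}) term is vanishingly small for δ > 0 and is dropped in the standard sample-size formula.)
δ = d·√(n/2) ⇒ n = 2(δ/d)² = 2 × (3.290 / 0.5161)² = 81.25.
Round up to the next whole unit.

n = 82 per group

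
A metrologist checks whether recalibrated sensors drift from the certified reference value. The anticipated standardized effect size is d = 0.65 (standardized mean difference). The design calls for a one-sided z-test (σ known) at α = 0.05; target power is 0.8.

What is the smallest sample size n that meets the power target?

Set Φ(δ − 1.645) = 0.8; then δ − 1.645 = Φ⁻¹(0.8) = 0.842, giving δ = 2.486.
δ = d·√n ⇒ n = (δ/d)² = (2.486 / 0.65)² = 14.63.
Round up to the next whole unit.

n = 15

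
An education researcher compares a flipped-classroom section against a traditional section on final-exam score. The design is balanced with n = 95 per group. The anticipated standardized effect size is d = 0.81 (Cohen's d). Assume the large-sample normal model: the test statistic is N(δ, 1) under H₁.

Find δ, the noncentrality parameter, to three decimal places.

δ ≈ 5.583

δ = d·√(n/2) = 0.81 × √(95/2) = 5.5825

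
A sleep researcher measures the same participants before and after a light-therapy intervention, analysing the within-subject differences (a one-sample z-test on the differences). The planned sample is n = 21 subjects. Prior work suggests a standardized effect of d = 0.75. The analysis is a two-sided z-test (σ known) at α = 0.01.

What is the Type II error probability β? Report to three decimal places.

Noncentrality parameter: δ = d·√n = 0.75 × √21 = 3.4369
Critical value for a two-sided test at α = 0.01: z_{α/2} = 2.576.
Power = Φ(δ − 2.576) + Φ(−δ − 2.576) = Φ(0.861) + Φ(-6.013) = 0.8054 + 0.0000 = 0.8054.
Type II error: β = 1 − power = 1 − 0.8054 = 0.1946.

β ≈ 0.195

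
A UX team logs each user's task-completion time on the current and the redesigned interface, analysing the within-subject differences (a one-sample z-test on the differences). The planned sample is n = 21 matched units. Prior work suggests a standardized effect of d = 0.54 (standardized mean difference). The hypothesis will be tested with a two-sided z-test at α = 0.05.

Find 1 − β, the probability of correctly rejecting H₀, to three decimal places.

Noncentrality parameter: δ = d·√n = 0.54 × √21 = 2.4746
Two-sided α = 0.05 → critical value z_{0.025} = 1.960.
Power = Φ(δ − 1.960) + Φ(−δ − 1.960) = Φ(0.515) + Φ(-4.435) = 0.6966 + 0.0000 = 0.6966.

Power ≈ 0.697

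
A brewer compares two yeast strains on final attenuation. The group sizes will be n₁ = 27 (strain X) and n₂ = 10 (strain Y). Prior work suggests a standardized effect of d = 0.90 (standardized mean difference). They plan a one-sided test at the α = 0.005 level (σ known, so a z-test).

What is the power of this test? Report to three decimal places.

Power ≈ 0.443

Noncentrality parameter: δ = d / √(1/n₁ + 1/n₂) = 0.90 / √(1/27 + 1/10) = 2.4312
One-sided α = 0.005 → critical value z_{0.005} = 2.576.
Power = Φ(δ − 2.576) = Φ(-0.145) = 0.4425.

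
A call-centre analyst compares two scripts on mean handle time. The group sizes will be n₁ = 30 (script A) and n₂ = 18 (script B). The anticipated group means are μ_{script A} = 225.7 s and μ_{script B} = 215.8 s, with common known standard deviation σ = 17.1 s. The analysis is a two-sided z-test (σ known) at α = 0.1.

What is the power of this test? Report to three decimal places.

Power ≈ 0.617

Standardized effect: d = |μ_{script A} − μ_{script B}| / σ = |225.7 − 215.8| / 17.1 = 0.5789
Noncentrality parameter: δ = d / √(1/n₁ + 1/n₂) = 0.5789 / √(1/30 + 1/18) = 1.9418
Two-sided α = 0.1 → critical value z_{0.05} = 1.645.
Power = Φ(δ − 1.645) + Φ(−δ − 1.645) = Φ(0.297) + Φ(-3.587) = 0.6168 + 0.0002 = 0.6169.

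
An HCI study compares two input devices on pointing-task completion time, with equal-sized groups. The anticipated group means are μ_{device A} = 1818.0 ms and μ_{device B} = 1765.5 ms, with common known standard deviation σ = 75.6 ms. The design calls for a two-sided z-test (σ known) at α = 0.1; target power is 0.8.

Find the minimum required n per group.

Standardized effect: d = |μ_{device A} − μ_{device B}| / σ = |1818.0 − 1765.5| / 75.6 = 0.6944
For power 0.8 need Φ(δ − z_{0.05}) = 0.8, so δ = z_{0.05} + z_{0.20} = 1.645 + 0.842 = 2.486.
(For δ > 0 the lower-tail rejection region contributes negligibly to power, so the one-term inversion is standard.)
δ = d·√(n/2) ⇒ n = 2(δ/d)² = 2 × (2.486 / 0.6944)² = 25.64.
Rounding up, n = 26 per group.

n = 26 per group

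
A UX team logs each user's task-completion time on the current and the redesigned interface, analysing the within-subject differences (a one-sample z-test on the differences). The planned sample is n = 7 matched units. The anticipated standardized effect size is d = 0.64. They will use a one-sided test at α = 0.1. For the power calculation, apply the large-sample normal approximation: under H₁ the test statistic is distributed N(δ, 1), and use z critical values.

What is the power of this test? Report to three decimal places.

Noncentrality parameter: λ = d·√n = 0.64 × √7 = 1.6933
One-sided α = 0.1 → critical value z_{0.1} = 1.282.
Power = P(Z > 1.282 − λ) = Φ(0.412) = 0.6597.

Power ≈ 0.660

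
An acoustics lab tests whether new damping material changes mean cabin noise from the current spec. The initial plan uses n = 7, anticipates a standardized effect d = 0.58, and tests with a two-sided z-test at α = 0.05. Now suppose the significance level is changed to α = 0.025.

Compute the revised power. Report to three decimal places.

δ = d·√n = 0.58 × √7 = 1.5345 (unchanged). New critical value: z_{0.0125} = 2.241.
Revised power = Φ(δ − 2.241) + Φ(−δ − 2.241) = Φ(-0.707) + Φ(-3.776) = 0.2398 + 0.0001 = 0.2399.

Power ≈ 0.240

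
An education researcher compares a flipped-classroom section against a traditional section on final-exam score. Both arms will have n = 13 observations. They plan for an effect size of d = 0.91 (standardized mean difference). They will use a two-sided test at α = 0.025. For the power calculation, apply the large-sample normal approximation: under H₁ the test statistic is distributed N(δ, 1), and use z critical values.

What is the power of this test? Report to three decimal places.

Noncentrality parameter: δ = d·√(n/2) = 0.91 × √(13/2) = 2.3201
Two-sided α = 0.025 → critical value z_{0.0125} = 2.241.
Power = Φ(δ − 2.241) + Φ(−δ − 2.241) = Φ(0.079) + Φ(-4.561) = 0.5313 + 0.0000 = 0.5313.

Power ≈ 0.531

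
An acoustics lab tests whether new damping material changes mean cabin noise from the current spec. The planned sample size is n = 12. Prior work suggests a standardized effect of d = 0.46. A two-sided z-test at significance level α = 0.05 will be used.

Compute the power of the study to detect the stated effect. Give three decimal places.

Power ≈ 0.357

Noncentrality parameter: δ = d·√n = 0.46 × √12 = 1.5935
Two-sided α = 0.05 → critical value z_{0.025} = 1.960.
Power = Φ(δ − 1.960) + Φ(−δ − 1.960) = Φ(-0.366) + Φ(-3.553) = 0.3570 + 0.0002 = 0.3572.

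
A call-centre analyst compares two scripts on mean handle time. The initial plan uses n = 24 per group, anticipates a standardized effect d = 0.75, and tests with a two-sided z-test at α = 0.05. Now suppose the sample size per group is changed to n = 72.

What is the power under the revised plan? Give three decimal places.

Power ≈ 0.994

With n = 72 per group: δ = d·√(n/2) = 0.75 × √(72/2) = 4.5000. Critical value z_{0.025} = 1.960.
Revised power = Φ(δ − 1.960) + Φ(−δ − 1.960) = Φ(2.540) + Φ(-6.460) = 0.9945 + 0.0000 = 0.9945.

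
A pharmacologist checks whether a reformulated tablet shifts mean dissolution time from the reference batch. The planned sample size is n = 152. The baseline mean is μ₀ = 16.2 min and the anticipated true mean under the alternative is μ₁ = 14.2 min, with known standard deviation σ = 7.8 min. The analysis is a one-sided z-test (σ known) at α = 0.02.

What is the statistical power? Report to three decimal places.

Standardized effect: d = |μ₁ − μ₀| / σ = |14.2 − 16.2| / 7.8 = 0.2564
Noncentrality parameter: δ = d·√n = 0.2564 × √152 = 3.1612
One-sided α = 0.02 → critical value z_{0.02} = 2.054.
Power = Φ(δ − 2.054) = Φ(1.107) = 0.8660.

Power ≈ 0.866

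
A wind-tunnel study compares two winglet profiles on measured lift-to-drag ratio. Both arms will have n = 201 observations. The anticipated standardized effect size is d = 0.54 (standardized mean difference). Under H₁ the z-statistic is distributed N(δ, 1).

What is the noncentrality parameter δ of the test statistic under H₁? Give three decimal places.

δ ≈ 5.413

The noncentrality parameter scales effect size by the design's sample-size factor: δ = d·√(n/2) = 0.54 × √(201/2) = 5.4135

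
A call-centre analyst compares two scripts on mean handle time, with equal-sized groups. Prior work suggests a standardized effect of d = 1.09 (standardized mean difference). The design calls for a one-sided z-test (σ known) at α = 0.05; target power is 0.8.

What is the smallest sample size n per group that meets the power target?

Set Φ(δ − 1.645) = 0.8; then δ − 1.645 = Φ⁻¹(0.8) = 0.842, giving δ = 2.486.
δ = d·√(n/2) ⇒ n = 2(δ/d)² = 2 × (2.486 / 1.09)² = 10.41.
Round up to the next whole unit.

n = 11 per group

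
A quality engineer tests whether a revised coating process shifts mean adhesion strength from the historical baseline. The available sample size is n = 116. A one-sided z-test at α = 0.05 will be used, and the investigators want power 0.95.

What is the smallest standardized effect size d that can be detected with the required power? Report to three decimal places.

Need Φ(δ − 1.645) = 0.95, so δ = 1.645 + 1.645 = 3.290.
δ = d·√n ⇒ d = δ/√n = 3.290/√116 = 0.3054.

d ≈ 0.305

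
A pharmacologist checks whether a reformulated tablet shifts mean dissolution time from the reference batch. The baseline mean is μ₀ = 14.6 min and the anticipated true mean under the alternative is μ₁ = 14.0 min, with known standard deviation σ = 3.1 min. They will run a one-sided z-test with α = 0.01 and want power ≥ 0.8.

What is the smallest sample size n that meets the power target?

Standardized effect: d = |μ₁ − μ₀| / σ = |14.0 − 14.6| / 3.1 = 0.1935
Set Φ(δ − 2.326) = 0.8; then δ − 2.326 = Φ⁻¹(0.8) = 0.842, giving δ = 3.168.
δ = d·√n ⇒ n = (δ/d)² = (3.168 / 0.1935)² = 267.91.
Rounding up, n = 268.

n = 268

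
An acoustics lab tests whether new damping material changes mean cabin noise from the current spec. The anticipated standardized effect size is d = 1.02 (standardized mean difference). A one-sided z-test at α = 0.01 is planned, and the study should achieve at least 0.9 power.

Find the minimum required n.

n = 13

Set Φ(δ − 2.326) = 0.9; then δ − 2.326 = Φ⁻¹(0.9) = 1.282, giving δ = 3.608.
δ = d·√n ⇒ n = (δ/d)² = (3.608 / 1.02)² = 12.51.
Round up to the next whole unit.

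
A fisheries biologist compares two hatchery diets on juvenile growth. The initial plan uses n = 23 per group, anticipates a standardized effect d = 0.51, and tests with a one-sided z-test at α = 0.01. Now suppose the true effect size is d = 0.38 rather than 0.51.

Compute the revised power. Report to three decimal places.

With d = 0.38: δ = d·√(n/2) = 0.38 × √(23/2) = 1.2886. Critical value z_{0.01} = 2.326.
Revised power = P(Z > 2.326 − δ) = Φ(-1.038) = 0.1497.

Power ≈ 0.150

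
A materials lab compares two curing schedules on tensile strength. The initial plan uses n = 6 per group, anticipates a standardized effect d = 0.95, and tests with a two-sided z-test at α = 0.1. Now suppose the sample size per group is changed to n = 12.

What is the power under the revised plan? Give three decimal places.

Power ≈ 0.752

With n = 12 per group: δ = d·√(n/2) = 0.95 × √(12/2) = 2.3270. Critical value z_{0.05} = 1.645.
Revised power = Φ(δ − 1.645) + Φ(−δ − 1.645) = Φ(0.682) + Φ(-3.972) = 0.7524 + 0.0000 = 0.7525.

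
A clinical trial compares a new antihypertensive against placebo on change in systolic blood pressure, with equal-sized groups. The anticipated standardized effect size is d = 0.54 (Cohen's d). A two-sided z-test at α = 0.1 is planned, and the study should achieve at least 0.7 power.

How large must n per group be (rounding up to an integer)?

n = 33 per group

Set Φ(δ − 1.645) = 0.7; then δ − 1.645 = Φ⁻¹(0.7) = 0.524, giving δ = 2.169.
(For δ > 0 the lower-tail rejection region contributes negligibly to power, so the one-term inversion is standard.)
δ = d·√(n/2) ⇒ n = 2(δ/d)² = 2 × (2.169 / 0.54)² = 32.27.
Round up to the next whole unit.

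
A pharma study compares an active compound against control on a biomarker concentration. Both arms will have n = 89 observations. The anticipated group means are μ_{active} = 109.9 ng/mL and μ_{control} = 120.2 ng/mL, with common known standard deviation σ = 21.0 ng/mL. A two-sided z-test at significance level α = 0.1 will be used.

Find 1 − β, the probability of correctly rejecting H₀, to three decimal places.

Power ≈ 0.948

Standardized effect: d = |μ_{active} − μ_{control}| / σ = |109.9 − 120.2| / 21.0 = 0.4905
Noncentrality parameter: λ = d·√(n/2) = 0.4905 × √(89/2) = 3.2719
Two-sided α = 0.1 → critical value z_{0.05} = 1.645.
Power = Φ(λ − 1.645) + Φ(−λ − 1.645) = Φ(1.627) + Φ(-4.917) = 0.9481 + 0.0000 = 0.9481.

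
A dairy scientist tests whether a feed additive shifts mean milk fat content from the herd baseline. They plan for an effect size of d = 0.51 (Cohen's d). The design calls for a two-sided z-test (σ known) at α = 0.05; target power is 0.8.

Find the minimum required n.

For power 0.8 need Φ(δ − z_{0.025}) = 0.8, so δ = z_{0.025} + z_{0.20} = 1.960 + 0.842 = 2.802.
(For δ > 0 the lower-tail rejection region contributes negligibly to power, so the one-term inversion is standard.)
δ = d·√n ⇒ n = (δ/d)² = (2.802 / 0.51)² = 30.18.
Rounding up, n = 31.

n = 31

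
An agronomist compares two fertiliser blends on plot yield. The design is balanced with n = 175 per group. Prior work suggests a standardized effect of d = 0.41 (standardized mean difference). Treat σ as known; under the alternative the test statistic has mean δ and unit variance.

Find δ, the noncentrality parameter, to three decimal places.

δ = d·√(n/2) = 0.41 × √(175/2) = 3.8352

δ ≈ 3.835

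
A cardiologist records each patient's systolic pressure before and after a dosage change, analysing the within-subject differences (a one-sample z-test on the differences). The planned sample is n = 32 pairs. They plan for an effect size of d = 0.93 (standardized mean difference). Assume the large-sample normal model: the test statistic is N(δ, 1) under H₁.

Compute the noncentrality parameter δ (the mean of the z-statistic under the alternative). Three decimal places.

δ ≈ 5.261

The noncentrality parameter scales effect size by the design's sample-size factor: δ = d·√n = 0.93 × √32 = 5.2609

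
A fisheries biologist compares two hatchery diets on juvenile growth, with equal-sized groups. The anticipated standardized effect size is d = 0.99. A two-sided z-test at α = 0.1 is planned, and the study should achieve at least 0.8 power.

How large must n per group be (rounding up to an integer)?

Set Φ(δ − 1.645) = 0.8; then δ − 1.645 = Φ⁻¹(0.8) = 0.842, giving δ = 2.486.
(Ignoring the negligible lower-tail rejection probability gives the usual closed-form inversion.)
δ = d·√(n/2) ⇒ n = 2(δ/d)² = 2 × (2.486 / 0.99)² = 12.62.
Rounding up, n = 13 per group.

n = 13 per group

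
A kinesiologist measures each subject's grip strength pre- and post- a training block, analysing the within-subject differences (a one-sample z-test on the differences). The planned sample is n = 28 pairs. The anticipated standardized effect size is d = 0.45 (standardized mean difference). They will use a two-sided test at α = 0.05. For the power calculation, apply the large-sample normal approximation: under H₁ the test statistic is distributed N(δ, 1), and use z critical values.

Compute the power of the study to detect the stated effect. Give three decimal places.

Power ≈ 0.663

Noncentrality parameter: δ = d·√n = 0.45 × √28 = 2.3812
Two-sided α = 0.05 → critical value z_{0.025} = 1.960.
Power = Φ(δ − 1.960) + Φ(−δ − 1.960) = Φ(0.421) + Φ(-4.341) = 0.6632 + 0.0000 = 0.6632.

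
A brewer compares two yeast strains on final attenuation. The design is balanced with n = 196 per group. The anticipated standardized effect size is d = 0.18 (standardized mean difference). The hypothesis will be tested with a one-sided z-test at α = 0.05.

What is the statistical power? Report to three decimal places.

Power ≈ 0.555

Noncentrality parameter: δ = d·√(n/2) = 0.18 × √(196/2) = 1.7819
One-sided α = 0.05 → critical value z_{0.05} = 1.645.
Power = P(Z > 1.645 − δ) = Φ(0.137) = 0.5545.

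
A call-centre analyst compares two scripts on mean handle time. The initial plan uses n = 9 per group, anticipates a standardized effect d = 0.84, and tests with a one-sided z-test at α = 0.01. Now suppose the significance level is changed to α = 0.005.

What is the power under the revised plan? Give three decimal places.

Power ≈ 0.214

δ = d·√(n/2) = 0.84 × √(9/2) = 1.7819 (unchanged). New critical value: z_{0.005} = 2.576.
Revised power = P(Z > 2.576 − δ) = Φ(-0.794) = 0.2136.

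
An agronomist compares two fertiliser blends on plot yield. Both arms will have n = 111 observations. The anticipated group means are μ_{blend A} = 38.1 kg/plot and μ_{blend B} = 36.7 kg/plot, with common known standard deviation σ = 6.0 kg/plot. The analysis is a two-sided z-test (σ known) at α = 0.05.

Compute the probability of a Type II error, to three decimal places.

β ≈ 0.588

Standardized effect: d = |μ_{blend A} − μ_{blend B}| / σ = |38.1 − 36.7| / 6.0 = 0.2333
Noncentrality parameter: δ = d·√(n/2) = 0.2333 × √(111/2) = 1.7383
Two-sided α = 0.05 → critical value z_{0.025} = 1.960.
Power = Φ(δ − 1.960) + Φ(−δ − 1.960) = Φ(-0.222) + Φ(-3.698) = 0.4123 + 0.0001 = 0.4124.
Type II error: β = 1 − power = 1 − 0.4124 = 0.5876.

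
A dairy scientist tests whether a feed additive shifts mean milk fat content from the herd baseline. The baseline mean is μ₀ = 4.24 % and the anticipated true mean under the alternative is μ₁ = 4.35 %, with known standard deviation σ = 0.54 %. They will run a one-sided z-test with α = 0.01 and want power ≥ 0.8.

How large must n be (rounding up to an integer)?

n = 242

Standardized effect: d = |μ₁ − μ₀| / σ = |4.35 − 4.24| / 0.54 = 0.2037
For power 0.8 need Φ(δ − z_{0.01}) = 0.8, so δ = z_{0.01} + z_{0.20} = 2.326 + 0.842 = 3.168.
δ = d·√n ⇒ n = (δ/d)² = (3.168 / 0.2037)² = 241.86.
Round up to the next whole unit.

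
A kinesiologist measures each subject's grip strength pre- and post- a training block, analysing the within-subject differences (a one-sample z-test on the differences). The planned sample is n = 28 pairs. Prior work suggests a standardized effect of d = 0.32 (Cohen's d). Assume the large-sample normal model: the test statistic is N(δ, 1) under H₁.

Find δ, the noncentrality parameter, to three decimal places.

δ ≈ 1.693

δ = d·√n = 0.32 × √28 = 1.6933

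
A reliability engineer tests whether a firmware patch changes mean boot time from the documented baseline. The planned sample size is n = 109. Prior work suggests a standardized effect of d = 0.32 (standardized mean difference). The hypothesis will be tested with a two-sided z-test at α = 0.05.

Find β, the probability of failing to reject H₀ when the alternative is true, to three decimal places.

Noncentrality parameter: δ = d·√n = 0.32 × √109 = 3.3409
Critical value for a two-sided test at α = 0.05: z_{α/2} = 1.960.
Power = Φ(δ − 1.960) + Φ(−δ − 1.960) = Φ(1.381) + Φ(-5.301) = 0.9164 + 0.0000 = 0.9164.
Type II error: β = 1 − power = 1 − 0.9164 = 0.0836.

β ≈ 0.084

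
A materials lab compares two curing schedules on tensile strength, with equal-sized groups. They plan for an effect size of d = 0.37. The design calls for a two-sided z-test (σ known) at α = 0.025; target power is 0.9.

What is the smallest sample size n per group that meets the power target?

Set Φ(δ − 2.241) = 0.9; then δ − 2.241 = Φ⁻¹(0.9) = 1.282, giving δ = 3.523.
(The Φ(−δ − z_{α/2}) term is vanishingly small for δ > 0 and is dropped in the standard sample-size formula.)
δ = d·√(n/2) ⇒ n = 2(δ/d)² = 2 × (3.523 / 0.37)² = 181.32.
Rounding up, n = 182 per group.

n = 182 per group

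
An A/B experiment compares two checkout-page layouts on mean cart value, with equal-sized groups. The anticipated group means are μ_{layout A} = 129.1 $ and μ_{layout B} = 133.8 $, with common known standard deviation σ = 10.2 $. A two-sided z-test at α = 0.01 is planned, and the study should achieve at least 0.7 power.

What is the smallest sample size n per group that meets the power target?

Standardized effect: d = |μ_{layout A} − μ_{layout B}| / σ = |129.1 − 133.8| / 10.2 = 0.4608
For power 0.7 need Φ(δ − z_{0.005}) = 0.7, so δ = z_{0.005} + z_{0.30} = 2.576 + 0.524 = 3.100.
(The Φ(−δ − z_{α/2}) term is vanishingly small for δ > 0 and is dropped in the standard sample-size formula.)
δ = d·√(n/2) ⇒ n = 2(δ/d)² = 2 × (3.100 / 0.4608)² = 90.54.
Round up to the next whole unit.

n = 91 per group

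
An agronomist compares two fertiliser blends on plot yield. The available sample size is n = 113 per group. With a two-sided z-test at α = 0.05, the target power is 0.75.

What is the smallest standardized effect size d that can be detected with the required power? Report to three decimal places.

d ≈ 0.350

Required noncentrality: δ = z_{0.025} + z_{0.25} = 1.960 + 0.674 = 2.634.
(Lower-tail contribution to power is negligible for δ > 0.)
δ = d·√(n/2) ⇒ d = δ/√(n/2) = 2.634/√(113/2) = 0.3505.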